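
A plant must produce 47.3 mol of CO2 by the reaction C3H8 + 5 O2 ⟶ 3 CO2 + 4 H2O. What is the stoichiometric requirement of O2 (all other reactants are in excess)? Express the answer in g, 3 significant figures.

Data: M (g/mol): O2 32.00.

2520 g

n(CO2) = 47.30 mol
n(O2) = (5/3) × 47.30 = 78.83 mol
mass = 78.83 × 32.00 = 2523 g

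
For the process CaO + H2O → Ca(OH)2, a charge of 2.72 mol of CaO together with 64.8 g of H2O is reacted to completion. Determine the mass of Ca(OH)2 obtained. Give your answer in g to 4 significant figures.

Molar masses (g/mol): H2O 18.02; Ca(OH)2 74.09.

201.5 g

n(CaO) = 2.720 mol
n(H2O) = 64.80 / 18.02 = 3.596 mol
n/ν → CaO: 2.720, H2O: 3.596; CaO is limiting.
n(Ca(OH)2) = (1/1) × 2.720 = 2.720 mol
mass = 2.720 × 74.09 = 201.5 g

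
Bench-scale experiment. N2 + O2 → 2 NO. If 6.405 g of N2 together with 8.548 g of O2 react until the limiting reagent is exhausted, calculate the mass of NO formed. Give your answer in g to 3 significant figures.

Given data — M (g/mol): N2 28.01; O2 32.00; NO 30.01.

13.7 g

n(N2) = 6.405 / 28.01 = 0.2287 mol
n(O2) = 8.548 / 32.00 = 0.2671 mol
n/ν for N2 = 0.2287/1 = 0.2287
n/ν for O2 = 0.2671/1 = 0.2671
Smallest n/ν is N2 → limiting reagent.
n(NO) = (2/1) × 0.2287 = 0.4574 mol
mass = 0.4574 × 30.01 = 13.73 g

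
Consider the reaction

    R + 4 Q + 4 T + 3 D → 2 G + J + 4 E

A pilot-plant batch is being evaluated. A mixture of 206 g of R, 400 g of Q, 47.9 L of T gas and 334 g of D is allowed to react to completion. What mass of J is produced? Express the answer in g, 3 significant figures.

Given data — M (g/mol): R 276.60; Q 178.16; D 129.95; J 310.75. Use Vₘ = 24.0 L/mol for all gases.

n(R) = 206.0 / 276.60 = 0.7448 mol
n(Q) = 400.0 / 178.16 = 2.245 mol
n(T) = 47.90 / 24.0 = 1.996 mol
n(D) = 334.0 / 129.95 = 2.570 mol
n/ν → R: 0.7448, Q: 0.5613, T: 0.4990, D: 0.8567; T is limiting.
n(J) = (1/4) × 1.996 = 0.4990 mol
mass = 0.4990 × 310.75 = 155.1 g

155 g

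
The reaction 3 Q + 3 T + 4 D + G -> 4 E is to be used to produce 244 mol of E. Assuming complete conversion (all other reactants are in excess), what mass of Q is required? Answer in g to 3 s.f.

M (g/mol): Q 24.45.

4470 g

n(E) = 244.0 mol
n(Q) = (3/4) × 244.0 = 183.0 mol
mass = 183.0 × 24.45 = 4474 g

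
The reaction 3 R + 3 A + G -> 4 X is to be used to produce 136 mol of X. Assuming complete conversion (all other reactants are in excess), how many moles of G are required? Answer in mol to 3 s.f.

34.0 mol

n(X) = 136.0 mol
n(G) = (1/4) × 136.0 = 34.00 mol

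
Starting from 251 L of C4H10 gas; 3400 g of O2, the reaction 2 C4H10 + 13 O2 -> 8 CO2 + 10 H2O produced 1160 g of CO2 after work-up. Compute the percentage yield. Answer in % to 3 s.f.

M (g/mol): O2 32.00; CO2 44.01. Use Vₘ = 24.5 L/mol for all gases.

64.3 %

n(C4H10) = 251.0 / 24.5 = 10.24 mol
n(O2) = 3400 / 32.00 = 106.3 mol
n/ν for C4H10 = 10.24/2 = 5.120
n/ν for O2 = 106.3/13 = 8.177
Smallest n/ν is C4H10 → limiting reagent.
theoretical n(CO2) = (8/2) × 10.24 = 40.96 mol → 1803 g
% yield = 1160 / 1803 × 100 = 64.34 %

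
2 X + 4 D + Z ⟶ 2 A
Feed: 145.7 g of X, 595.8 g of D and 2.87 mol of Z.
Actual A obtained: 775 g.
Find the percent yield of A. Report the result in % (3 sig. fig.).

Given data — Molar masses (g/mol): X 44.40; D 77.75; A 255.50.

n(X) = 145.7 / 44.40 = 3.282 mol
n(D) = 595.8 / 77.75 = 7.663 mol
n(Z) = 2.870 mol
n/ν for X = 3.282/2 = 1.641
n/ν for D = 7.663/4 = 1.916
n/ν for Z = 2.870/1 = 2.870
Smallest n/ν is X → limiting reagent.
theoretical n(A) = (2/2) × 3.282 = 3.282 mol → 838.6 g
% yield = 775 / 838.6 × 100 = 92.42 %

92.4 %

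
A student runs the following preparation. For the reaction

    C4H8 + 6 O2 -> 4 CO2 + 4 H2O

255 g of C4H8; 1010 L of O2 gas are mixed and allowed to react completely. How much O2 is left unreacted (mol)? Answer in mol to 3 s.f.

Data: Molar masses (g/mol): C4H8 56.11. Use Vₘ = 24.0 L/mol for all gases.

14.8 mol

n(C4H8) = 255.0 / 56.11 = 4.545 mol
n(O2) = 1010 / 24.0 = 42.08 mol
n/ν for C4H8 = 4.545/1 = 4.545
n/ν for O2 = 42.08/6 = 7.013
Smallest n/ν is C4H8 → limiting reagent.
O2 consumed = (6/1) × 4.545 = 27.27 mol
O2 remaining = 42.08 − 27.27 = 14.81 mol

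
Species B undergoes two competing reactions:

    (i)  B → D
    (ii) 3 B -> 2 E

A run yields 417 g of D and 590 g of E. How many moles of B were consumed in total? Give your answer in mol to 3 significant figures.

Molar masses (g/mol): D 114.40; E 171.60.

8.80 mol

n(D) = 417 / 114.40 = 3.645 mol
n(E) = 590 / 171.60 = 3.438 mol
n(B) via (i) = (1/1)×3.645 = 3.645 mol
n(B) via (ii) = (3/2)×3.438 = 5.157 mol
total n(B) = 3.645 + 5.157 = 8.802 mol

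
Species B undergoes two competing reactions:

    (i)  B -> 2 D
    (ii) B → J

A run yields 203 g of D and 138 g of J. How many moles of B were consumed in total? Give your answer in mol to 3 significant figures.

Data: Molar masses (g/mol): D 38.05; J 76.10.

n(D) = 203 / 38.05 = 5.335 mol
n(J) = 138 / 76.10 = 1.813 mol
n(B) via (i) = (1/2)×5.335 = 2.668 mol
n(B) via (ii) = (1/1)×1.813 = 1.813 mol
total n(B) = 2.668 + 1.813 = 4.481 mol

4.48 mol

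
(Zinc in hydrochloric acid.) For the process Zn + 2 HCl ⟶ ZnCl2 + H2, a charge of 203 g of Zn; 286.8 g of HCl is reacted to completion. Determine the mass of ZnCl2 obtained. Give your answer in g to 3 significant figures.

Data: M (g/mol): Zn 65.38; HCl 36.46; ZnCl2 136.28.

n(Zn) = 203.0 / 65.38 = 3.105 mol
n(HCl) = 286.8 / 36.46 = 7.866 mol
n/ν → Zn: 3.105, HCl: 3.933; Zn is limiting.
n(ZnCl2) = (1/1) × 3.105 = 3.105 mol
mass = 3.105 × 136.28 = 423.1 g

423 g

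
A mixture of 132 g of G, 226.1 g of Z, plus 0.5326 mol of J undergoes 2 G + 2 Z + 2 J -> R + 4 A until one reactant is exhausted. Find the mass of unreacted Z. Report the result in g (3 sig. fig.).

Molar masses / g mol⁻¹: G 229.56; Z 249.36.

93.3 g

n(G) = 132.0 / 229.56 = 0.5750 mol
n(Z) = 226.1 / 249.36 = 0.9067 mol
n(J) = 0.5326 mol
n/ν for G = 0.5750/2 = 0.2875
n/ν for Z = 0.9067/2 = 0.4534
n/ν for J = 0.5326/2 = 0.2663
Smallest n/ν is J → limiting reagent.
Z consumed = (2/2) × 0.5326 = 0.5326 mol
Z remaining = 0.9067 − 0.5326 = 0.3741 mol
mass = 0.3741 × 249.36 = 93.29 g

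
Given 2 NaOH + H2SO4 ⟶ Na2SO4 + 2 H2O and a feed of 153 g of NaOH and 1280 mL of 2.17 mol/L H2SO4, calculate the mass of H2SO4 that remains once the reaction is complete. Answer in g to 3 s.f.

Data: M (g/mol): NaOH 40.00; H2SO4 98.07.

n(NaOH) = 153.0 / 40.00 = 3.825 mol
n(H2SO4) = 2.17 × 1280/1000 = 2.778 mol
n/ν → NaOH: 1.913, H2SO4: 2.778; NaOH is limiting.
H2SO4 consumed = (1/2) × 3.825 = 1.913 mol
H2SO4 remaining = 2.778 − 1.913 = 0.8650 mol
mass = 0.8650 × 98.07 = 84.83 g

84.8 g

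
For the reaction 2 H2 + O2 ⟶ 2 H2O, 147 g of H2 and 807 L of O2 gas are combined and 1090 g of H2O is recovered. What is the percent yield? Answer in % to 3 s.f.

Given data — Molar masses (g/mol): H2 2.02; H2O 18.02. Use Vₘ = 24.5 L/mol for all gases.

n(H2) = 147.0 / 2.02 = 72.77 mol
n(O2) = 807.0 / 24.5 = 32.94 mol
n/ν → H2: 36.39, O2: 32.94; O2 is limiting.
theoretical n(H2O) = (2/1) × 32.94 = 65.88 mol → 1187 g
% yield = 1090 / 1187 × 100 = 91.83 %

91.8 %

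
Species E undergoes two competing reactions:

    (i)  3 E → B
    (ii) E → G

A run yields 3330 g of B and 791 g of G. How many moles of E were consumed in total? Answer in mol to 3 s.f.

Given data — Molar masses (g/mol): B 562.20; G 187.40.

n(B) = 3330 / 562.20 = 5.923 mol
n(G) = 791 / 187.40 = 4.221 mol
n(E) via (i) = (3/1)×5.923 = 17.77 mol
n(E) via (ii) = (1/1)×4.221 = 4.221 mol
total n(E) = 17.77 + 4.221 = 21.99 mol

22.0 mol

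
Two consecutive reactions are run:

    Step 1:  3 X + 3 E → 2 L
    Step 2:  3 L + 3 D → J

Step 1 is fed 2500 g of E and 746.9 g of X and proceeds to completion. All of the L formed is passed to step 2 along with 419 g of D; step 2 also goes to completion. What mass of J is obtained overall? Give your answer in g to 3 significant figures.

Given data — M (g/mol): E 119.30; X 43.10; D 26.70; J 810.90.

3120 g

Step 1:
n(E) = 2500 / 119.30 = 20.96 mol
n(X) = 746.9 / 43.10 = 17.33 mol
n/ν for E = 20.96/3 = 6.987
n/ν for X = 17.33/3 = 5.777
Smallest n/ν is X → limiting reagent.
n(L) produced = (2/3) × 17.33 = 11.55 mol
Step 2:
n(L) available = 11.55 mol
n(D) = 419.0 / 26.70 = 15.69 mol
n/ν for L = 11.55/3 = 3.850
n/ν for D = 15.69/3 = 5.230
Smallest n/ν is L → limiting reagent.
n(J) = (1/3) × 11.55 = 3.850 mol
mass = 3.850 × 810.90 = 3122 g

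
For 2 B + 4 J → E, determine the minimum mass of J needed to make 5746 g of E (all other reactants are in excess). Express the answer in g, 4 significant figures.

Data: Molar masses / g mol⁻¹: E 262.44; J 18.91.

n(E) = 5746 / 262.44 = 21.89 mol
n(J) = (4/1) × 21.89 = 87.56 mol
mass = 87.56 × 18.91 = 1656 g

1656 g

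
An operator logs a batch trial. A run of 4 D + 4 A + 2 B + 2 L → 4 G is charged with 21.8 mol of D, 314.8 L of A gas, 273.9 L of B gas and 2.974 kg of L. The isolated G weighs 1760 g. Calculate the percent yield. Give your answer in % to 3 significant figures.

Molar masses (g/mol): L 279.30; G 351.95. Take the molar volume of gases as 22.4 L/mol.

n(D) = 21.80 mol
n(A) = 314.8 / 22.4 = 14.05 mol
n(B) = 273.9 / 22.4 = 12.23 mol
n(L) = 2.974×1000 / 279.30 = 10.65 mol
n/ν for D = 21.80/4 = 5.450
n/ν for A = 14.05/4 = 3.513
n/ν for B = 12.23/2 = 6.115
n/ν for L = 10.65/2 = 5.325
Smallest n/ν is A → limiting reagent.
theoretical n(G) = (4/4) × 14.05 = 14.05 mol → 4945 g
% yield = 1760 / 4945 × 100 = 35.59 %

35.6 %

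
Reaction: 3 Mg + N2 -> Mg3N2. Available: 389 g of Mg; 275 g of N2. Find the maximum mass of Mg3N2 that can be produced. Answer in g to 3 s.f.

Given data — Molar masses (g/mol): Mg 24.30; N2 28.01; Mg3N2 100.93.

n(Mg) = 389.0 / 24.30 = 16.01 mol
n(N2) = 275.0 / 28.01 = 9.818 mol
n/ν for Mg = 16.01/3 = 5.337
n/ν for N2 = 9.818/1 = 9.818
Smallest n/ν is Mg → limiting reagent.
n(Mg3N2) = (1/3) × 16.01 = 5.337 mol
mass = 5.337 × 100.93 = 538.7 g

539 g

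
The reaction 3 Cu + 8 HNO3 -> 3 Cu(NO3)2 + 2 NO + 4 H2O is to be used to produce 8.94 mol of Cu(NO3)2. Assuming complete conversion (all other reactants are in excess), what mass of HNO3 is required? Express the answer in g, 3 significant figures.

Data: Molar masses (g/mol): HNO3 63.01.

1500 g

n(Cu(NO3)2) = 8.940 mol
n(HNO3) = (8/3) × 8.940 = 23.84 mol
mass = 23.84 × 63.01 = 1502 g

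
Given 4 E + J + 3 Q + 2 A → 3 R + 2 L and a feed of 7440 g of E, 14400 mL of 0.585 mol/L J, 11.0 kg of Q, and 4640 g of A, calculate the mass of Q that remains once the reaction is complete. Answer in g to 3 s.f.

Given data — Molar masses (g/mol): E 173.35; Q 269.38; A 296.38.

n(E) = 7440 / 173.35 = 42.92 mol
n(J) = 0.585 × 14400/1000 = 8.424 mol
n(Q) = 11.00×1000 / 269.38 = 40.83 mol
n(A) = 4640 / 296.38 = 15.66 mol
n/ν → E: 10.73, J: 8.424, Q: 13.61, A: 7.830; A is limiting.
Q consumed = (3/2) × 15.66 = 23.49 mol
Q remaining = 40.83 − 23.49 = 17.34 mol
mass = 17.34 × 269.38 = 4671 g

4670 g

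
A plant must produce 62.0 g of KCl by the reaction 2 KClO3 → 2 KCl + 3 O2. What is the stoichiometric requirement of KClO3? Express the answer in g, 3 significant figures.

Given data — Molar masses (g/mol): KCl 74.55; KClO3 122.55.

102 g

n(KCl) = 62.0 / 74.55 = 0.8317 mol
n(KClO3) = (2/2) × 0.8317 = 0.8317 mol
mass = 0.8317 × 122.55 = 101.9 g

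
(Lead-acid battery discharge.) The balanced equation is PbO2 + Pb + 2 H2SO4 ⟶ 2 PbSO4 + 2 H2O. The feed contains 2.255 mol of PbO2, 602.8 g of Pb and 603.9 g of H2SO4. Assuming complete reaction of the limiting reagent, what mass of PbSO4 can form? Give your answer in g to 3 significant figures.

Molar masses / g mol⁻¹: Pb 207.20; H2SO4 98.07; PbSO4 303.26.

n(PbO2) = 2.255 mol
n(Pb) = 602.8 / 207.20 = 2.909 mol
n(H2SO4) = 603.9 / 98.07 = 6.158 mol
n/ν for PbO2 = 2.255/1 = 2.255
n/ν for Pb = 2.909/1 = 2.909
n/ν for H2SO4 = 6.158/2 = 3.079
Smallest n/ν is PbO2 → limiting reagent.
n(PbSO4) = (2/1) × 2.255 = 4.510 mol
mass = 4.510 × 303.26 = 1368 g

1370 g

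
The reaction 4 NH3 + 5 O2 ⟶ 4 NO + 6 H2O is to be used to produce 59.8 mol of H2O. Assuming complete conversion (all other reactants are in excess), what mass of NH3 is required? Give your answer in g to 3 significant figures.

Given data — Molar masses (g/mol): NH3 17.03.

n(H2O) = 59.80 mol
n(NH3) = (4/6) × 59.80 = 39.87 mol
mass = 39.87 × 17.03 = 679.0 g

679 g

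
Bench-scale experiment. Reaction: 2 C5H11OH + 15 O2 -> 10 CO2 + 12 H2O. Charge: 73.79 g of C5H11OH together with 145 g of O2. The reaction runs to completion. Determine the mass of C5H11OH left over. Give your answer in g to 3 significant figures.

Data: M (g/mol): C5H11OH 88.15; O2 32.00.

20.5 g

n(C5H11OH) = 73.79 / 88.15 = 0.8371 mol
n(O2) = 145.0 / 32.00 = 4.531 mol
n/ν → C5H11OH: 0.4186, O2: 0.3021; O2 is limiting.
C5H11OH consumed = (2/15) × 4.531 = 0.6041 mol
C5H11OH remaining = 0.8371 − 0.6041 = 0.2330 mol
mass = 0.2330 × 88.15 = 20.54 g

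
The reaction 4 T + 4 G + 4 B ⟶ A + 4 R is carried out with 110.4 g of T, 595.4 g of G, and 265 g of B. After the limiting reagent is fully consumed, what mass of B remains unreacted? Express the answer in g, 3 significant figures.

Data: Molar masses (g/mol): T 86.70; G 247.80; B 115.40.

118 g

n(T) = 110.4 / 86.70 = 1.273 mol
n(G) = 595.4 / 247.80 = 2.403 mol
n(B) = 265.0 / 115.40 = 2.296 mol
n/ν for T = 1.273/4 = 0.3183
n/ν for G = 2.403/4 = 0.6008
n/ν for B = 2.296/4 = 0.5740
Smallest n/ν is T → limiting reagent.
B consumed = (4/4) × 1.273 = 1.273 mol
B remaining = 2.296 − 1.273 = 1.023 mol
mass = 1.023 × 115.40 = 118.1 g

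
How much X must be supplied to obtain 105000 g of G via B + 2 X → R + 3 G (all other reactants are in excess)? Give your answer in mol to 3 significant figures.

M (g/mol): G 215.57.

n(G) = 105000 / 215.57 = 487.1 mol
n(X) = (2/3) × 487.1 = 324.7 mol

325 mol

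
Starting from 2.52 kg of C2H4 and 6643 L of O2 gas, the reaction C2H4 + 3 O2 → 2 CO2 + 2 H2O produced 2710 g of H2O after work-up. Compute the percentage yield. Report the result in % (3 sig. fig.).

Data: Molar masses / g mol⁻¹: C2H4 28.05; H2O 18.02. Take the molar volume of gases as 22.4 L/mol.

83.7 %

n(C2H4) = 2.520×1000 / 28.05 = 89.84 mol
n(O2) = 6643 / 22.4 = 296.6 mol
n/ν for C2H4 = 89.84/1 = 89.84
n/ν for O2 = 296.6/3 = 98.87
Smallest n/ν is C2H4 → limiting reagent.
theoretical n(H2O) = (2/1) × 89.84 = 179.7 mol → 3238 g
% yield = 2710 / 3238 × 100 = 83.69 %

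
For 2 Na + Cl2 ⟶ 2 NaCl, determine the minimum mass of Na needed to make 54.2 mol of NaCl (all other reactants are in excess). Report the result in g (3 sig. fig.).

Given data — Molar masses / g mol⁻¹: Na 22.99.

1250 g

n(NaCl) = 54.20 mol
n(Na) = (2/2) × 54.20 = 54.20 mol
mass = 54.20 × 22.99 = 1246 g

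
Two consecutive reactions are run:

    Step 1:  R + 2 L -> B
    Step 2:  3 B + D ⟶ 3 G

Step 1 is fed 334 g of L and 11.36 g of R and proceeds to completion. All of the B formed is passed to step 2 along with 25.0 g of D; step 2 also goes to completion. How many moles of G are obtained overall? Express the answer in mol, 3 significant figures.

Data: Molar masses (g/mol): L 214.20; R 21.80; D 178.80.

Step 1:
n(L) = 334.0 / 214.20 = 1.559 mol
n(R) = 11.36 / 21.80 = 0.5211 mol
n/ν → L: 0.7795, R: 0.5211; R is limiting.
n(B) produced = (1/1) × 0.5211 = 0.5211 mol
Step 2:
n(B) available = 0.5211 mol
n(D) = 25.00 / 178.80 = 0.1398 mol
n/ν → B: 0.1737, D: 0.1398; D is limiting.
n(G) = (3/1) × 0.1398 = 0.4194 mol

0.419 mol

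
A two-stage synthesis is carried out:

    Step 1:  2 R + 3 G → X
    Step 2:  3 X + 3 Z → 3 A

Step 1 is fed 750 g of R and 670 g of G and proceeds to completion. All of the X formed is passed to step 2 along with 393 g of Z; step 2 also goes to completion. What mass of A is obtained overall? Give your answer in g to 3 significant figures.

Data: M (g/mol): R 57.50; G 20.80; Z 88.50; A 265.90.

1180 g

Step 1:
n(R) = 750.0 / 57.50 = 13.04 mol
n(G) = 670.0 / 20.80 = 32.21 mol
n/ν for R = 13.04/2 = 6.520
n/ν for G = 32.21/3 = 10.74
Smallest n/ν is R → limiting reagent.
n(X) produced = (1/2) × 13.04 = 6.520 mol
Step 2:
n(X) available = 6.520 mol
n(Z) = 393.0 / 88.50 = 4.441 mol
n/ν for X = 6.520/3 = 2.173
n/ν for Z = 4.441/3 = 1.480
Smallest n/ν is Z → limiting reagent.
n(A) = (3/3) × 4.441 = 4.441 mol
mass = 4.441 × 265.90 = 1181 g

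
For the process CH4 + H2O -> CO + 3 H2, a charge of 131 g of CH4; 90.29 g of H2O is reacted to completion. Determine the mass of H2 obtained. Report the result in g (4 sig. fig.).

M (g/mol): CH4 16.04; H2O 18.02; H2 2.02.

n(CH4) = 131.0 / 16.04 = 8.167 mol
n(H2O) = 90.29 / 18.02 = 5.011 mol
n/ν for CH4 = 8.167/1 = 8.167
n/ν for H2O = 5.011/1 = 5.011
Smallest n/ν is H2O → limiting reagent.
n(H2) = (3/1) × 5.011 = 15.03 mol
mass = 15.03 × 2.02 = 30.36 g

30.36 g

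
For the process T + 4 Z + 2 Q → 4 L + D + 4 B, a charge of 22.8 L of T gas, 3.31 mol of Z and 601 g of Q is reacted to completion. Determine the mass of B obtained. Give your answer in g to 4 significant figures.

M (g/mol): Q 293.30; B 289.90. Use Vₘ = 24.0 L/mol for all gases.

959.6 g

n(T) = 22.80 / 24.0 = 0.9500 mol
n(Z) = 3.310 mol
n(Q) = 601.0 / 293.30 = 2.049 mol
n/ν for T = 0.9500/1 = 0.9500
n/ν for Z = 3.310/4 = 0.8275
n/ν for Q = 2.049/2 = 1.025
Smallest n/ν is Z → limiting reagent.
n(B) = (4/4) × 3.310 = 3.310 mol
mass = 3.310 × 289.90 = 959.6 g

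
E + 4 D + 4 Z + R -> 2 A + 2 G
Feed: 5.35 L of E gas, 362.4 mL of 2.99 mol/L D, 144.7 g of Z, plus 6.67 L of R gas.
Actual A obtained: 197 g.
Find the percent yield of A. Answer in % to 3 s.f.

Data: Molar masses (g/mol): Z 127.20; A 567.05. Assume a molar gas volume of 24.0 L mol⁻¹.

77.9 %

n(E) = 5.350 / 24.0 = 0.2229 mol
n(D) = 2.99 × 362.4/1000 = 1.084 mol
n(Z) = 144.7 / 127.20 = 1.138 mol
n(R) = 6.670 / 24.0 = 0.2779 mol
n/ν for E = 0.2229/1 = 0.2229
n/ν for D = 1.084/4 = 0.2710
n/ν for Z = 1.138/4 = 0.2845
n/ν for R = 0.2779/1 = 0.2779
Smallest n/ν is E → limiting reagent.
theoretical n(A) = (2/1) × 0.2229 = 0.4458 mol → 252.8 g
% yield = 197 / 252.8 × 100 = 77.93 %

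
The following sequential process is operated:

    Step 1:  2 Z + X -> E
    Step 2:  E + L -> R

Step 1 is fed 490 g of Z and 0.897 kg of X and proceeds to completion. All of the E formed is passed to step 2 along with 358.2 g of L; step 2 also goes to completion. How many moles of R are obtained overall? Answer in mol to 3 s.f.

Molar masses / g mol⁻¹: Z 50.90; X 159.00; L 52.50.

Step 1:
n(Z) = 490.0 / 50.90 = 9.627 mol
n(X) = 0.8970×1000 / 159.00 = 5.642 mol
n/ν → Z: 4.814, X: 5.642; Z is limiting.
n(E) produced = (1/2) × 9.627 = 4.814 mol
Step 2:
n(E) available = 4.814 mol
n(L) = 358.2 / 52.50 = 6.823 mol
n/ν → E: 4.814, L: 6.823; E is limiting.
n(R) = (1/1) × 4.814 = 4.814 mol

4.81 mol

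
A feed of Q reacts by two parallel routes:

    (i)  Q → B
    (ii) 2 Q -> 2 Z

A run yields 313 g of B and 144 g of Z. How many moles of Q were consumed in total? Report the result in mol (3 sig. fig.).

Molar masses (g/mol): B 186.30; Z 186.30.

2.45 mol

n(B) = 313 / 186.30 = 1.680 mol
n(Z) = 144 / 186.30 = 0.7729 mol
n(Q) via (i) = (1/1)×1.680 = 1.680 mol
n(Q) via (ii) = (2/2)×0.7729 = 0.7729 mol
total n(Q) = 1.680 + 0.7729 = 2.453 mol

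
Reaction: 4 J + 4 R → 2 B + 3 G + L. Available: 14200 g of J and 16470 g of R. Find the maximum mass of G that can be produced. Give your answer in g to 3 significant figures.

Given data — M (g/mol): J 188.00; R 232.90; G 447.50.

n(J) = 14200 / 188.00 = 75.53 mol
n(R) = 16470 / 232.90 = 70.72 mol
n/ν for J = 75.53/4 = 18.88
n/ν for R = 70.72/4 = 17.68
Smallest n/ν is R → limiting reagent.
n(G) = (3/4) × 70.72 = 53.04 mol
mass = 53.04 × 447.50 = 23740 g

23700 g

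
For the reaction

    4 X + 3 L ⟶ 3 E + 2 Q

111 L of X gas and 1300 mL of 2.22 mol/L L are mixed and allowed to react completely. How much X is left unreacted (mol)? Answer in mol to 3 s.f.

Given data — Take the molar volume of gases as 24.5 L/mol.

n(X) = 111.0 / 24.5 = 4.531 mol
n(L) = 2.22 × 1300/1000 = 2.886 mol
n/ν for X = 4.531/4 = 1.133
n/ν for L = 2.886/3 = 0.9620
Smallest n/ν is L → limiting reagent.
X consumed = (4/3) × 2.886 = 3.848 mol
X remaining = 4.531 − 3.848 = 0.6830 mol

0.683 mol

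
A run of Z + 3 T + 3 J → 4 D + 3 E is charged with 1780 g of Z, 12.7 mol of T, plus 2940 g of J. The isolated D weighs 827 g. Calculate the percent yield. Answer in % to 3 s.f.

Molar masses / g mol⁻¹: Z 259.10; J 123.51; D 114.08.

n(Z) = 1780 / 259.10 = 6.870 mol
n(T) = 12.70 mol
n(J) = 2940 / 123.51 = 23.80 mol
n/ν for Z = 6.870/1 = 6.870
n/ν for T = 12.70/3 = 4.233
n/ν for J = 23.80/3 = 7.933
Smallest n/ν is T → limiting reagent.
theoretical n(D) = (4/3) × 12.70 = 16.93 mol → 1931 g
% yield = 827 / 1931 × 100 = 42.83 %

42.8 %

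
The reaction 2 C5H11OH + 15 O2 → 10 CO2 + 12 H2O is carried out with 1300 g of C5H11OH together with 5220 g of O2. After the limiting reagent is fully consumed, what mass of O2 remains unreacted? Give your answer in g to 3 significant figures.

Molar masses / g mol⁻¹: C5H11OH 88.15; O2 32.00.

n(C5H11OH) = 1300 / 88.15 = 14.75 mol
n(O2) = 5220 / 32.00 = 163.1 mol
n/ν for C5H11OH = 14.75/2 = 7.375
n/ν for O2 = 163.1/15 = 10.87
Smallest n/ν is C5H11OH → limiting reagent.
O2 consumed = (15/2) × 14.75 = 110.6 mol
O2 remaining = 163.1 − 110.6 = 52.50 mol
mass = 52.50 × 32.00 = 1680 g

1680 g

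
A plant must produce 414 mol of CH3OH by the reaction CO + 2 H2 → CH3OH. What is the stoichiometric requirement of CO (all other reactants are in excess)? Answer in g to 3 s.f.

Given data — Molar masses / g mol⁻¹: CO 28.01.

11600 g

n(CH3OH) = 414.0 mol
n(CO) = (1/1) × 414.0 = 414.0 mol
mass = 414.0 × 28.01 = 11600 g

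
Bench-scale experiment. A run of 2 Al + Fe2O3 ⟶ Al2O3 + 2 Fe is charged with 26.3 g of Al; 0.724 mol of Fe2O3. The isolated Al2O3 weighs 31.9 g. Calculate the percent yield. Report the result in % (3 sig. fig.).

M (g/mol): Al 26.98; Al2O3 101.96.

n(Al) = 26.30 / 26.98 = 0.9748 mol
n(Fe2O3) = 0.7240 mol
n/ν → Al: 0.4874, Fe2O3: 0.7240; Al is limiting.
theoretical n(Al2O3) = (1/2) × 0.9748 = 0.4874 mol → 49.70 g
% yield = 31.9 / 49.70 × 100 = 64.19 %

64.2 %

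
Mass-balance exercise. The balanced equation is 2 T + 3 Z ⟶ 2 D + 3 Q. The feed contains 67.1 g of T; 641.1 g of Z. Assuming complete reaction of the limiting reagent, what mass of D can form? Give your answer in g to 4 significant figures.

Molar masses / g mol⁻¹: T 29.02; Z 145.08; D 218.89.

n(T) = 67.10 / 29.02 = 2.312 mol
n(Z) = 641.1 / 145.08 = 4.419 mol
n/ν for T = 2.312/2 = 1.156
n/ν for Z = 4.419/3 = 1.473
Smallest n/ν is T → limiting reagent.
n(D) = (2/2) × 2.312 = 2.312 mol
mass = 2.312 × 218.89 = 506.1 g

506.1 g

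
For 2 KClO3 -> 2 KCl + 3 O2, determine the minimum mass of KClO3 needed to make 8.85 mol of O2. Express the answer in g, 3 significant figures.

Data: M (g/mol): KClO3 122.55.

723 g

n(O2) = 8.850 mol
n(KClO3) = (2/3) × 8.850 = 5.900 mol
mass = 5.900 × 122.55 = 723.0 g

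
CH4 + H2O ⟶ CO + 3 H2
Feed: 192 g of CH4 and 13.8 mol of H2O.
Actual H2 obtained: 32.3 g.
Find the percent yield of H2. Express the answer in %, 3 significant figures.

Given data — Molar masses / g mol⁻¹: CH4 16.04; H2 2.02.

n(CH4) = 192.0 / 16.04 = 11.97 mol
n(H2O) = 13.80 mol
n/ν for CH4 = 11.97/1 = 11.97
n/ν for H2O = 13.80/1 = 13.80
Smallest n/ν is CH4 → limiting reagent.
theoretical n(H2) = (3/1) × 11.97 = 35.91 mol → 72.54 g
% yield = 32.3 / 72.54 × 100 = 44.53 %

44.5 %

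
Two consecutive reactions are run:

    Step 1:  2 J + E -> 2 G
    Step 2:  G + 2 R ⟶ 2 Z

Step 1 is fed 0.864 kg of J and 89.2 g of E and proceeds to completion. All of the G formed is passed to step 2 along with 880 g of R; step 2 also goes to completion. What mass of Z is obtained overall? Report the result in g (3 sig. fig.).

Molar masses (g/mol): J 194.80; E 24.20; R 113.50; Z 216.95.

Step 1:
n(J) = 0.8640×1000 / 194.80 = 4.435 mol
n(E) = 89.20 / 24.20 = 3.686 mol
n/ν for J = 4.435/2 = 2.218
n/ν for E = 3.686/1 = 3.686
Smallest n/ν is J → limiting reagent.
n(G) produced = (2/2) × 4.435 = 4.435 mol
Step 2:
n(G) available = 4.435 mol
n(R) = 880.0 / 113.50 = 7.753 mol
n/ν for G = 4.435/1 = 4.435
n/ν for R = 7.753/2 = 3.877
Smallest n/ν is R → limiting reagent.
n(Z) = (2/2) × 7.753 = 7.753 mol
mass = 7.753 × 216.95 = 1682 g

1680 g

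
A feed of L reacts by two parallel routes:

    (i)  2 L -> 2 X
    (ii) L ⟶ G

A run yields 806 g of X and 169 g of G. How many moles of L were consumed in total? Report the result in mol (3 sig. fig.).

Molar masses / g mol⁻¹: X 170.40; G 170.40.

n(X) = 806 / 170.40 = 4.730 mol
n(G) = 169 / 170.40 = 0.9918 mol
n(L) via (i) = (2/2)×4.730 = 4.730 mol
n(L) via (ii) = (1/1)×0.9918 = 0.9918 mol
total n(L) = 4.730 + 0.9918 = 5.722 mol

5.72 mol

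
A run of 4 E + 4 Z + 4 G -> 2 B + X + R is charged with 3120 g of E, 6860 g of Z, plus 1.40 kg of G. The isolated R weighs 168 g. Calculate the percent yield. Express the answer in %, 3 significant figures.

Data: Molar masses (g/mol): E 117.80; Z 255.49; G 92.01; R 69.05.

n(E) = 3120 / 117.80 = 26.49 mol
n(Z) = 6860 / 255.49 = 26.85 mol
n(G) = 1.400×1000 / 92.01 = 15.22 mol
n/ν for E = 26.49/4 = 6.623
n/ν for Z = 26.85/4 = 6.713
n/ν for G = 15.22/4 = 3.805
Smallest n/ν is G → limiting reagent.
theoretical n(R) = (1/4) × 15.22 = 3.805 mol → 262.7 g
% yield = 168 / 262.7 × 100 = 63.95 %

64.0 %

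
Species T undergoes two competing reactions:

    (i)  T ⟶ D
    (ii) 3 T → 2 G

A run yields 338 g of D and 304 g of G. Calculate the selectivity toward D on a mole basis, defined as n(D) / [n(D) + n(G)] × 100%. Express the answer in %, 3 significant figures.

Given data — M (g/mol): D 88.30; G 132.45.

62.5 %

n(D) = 338 / 88.30 = 3.828 mol
n(G) = 304 / 132.45 = 2.295 mol
selectivity = 3.828/(3.828+2.295) × 100 = 62.52 %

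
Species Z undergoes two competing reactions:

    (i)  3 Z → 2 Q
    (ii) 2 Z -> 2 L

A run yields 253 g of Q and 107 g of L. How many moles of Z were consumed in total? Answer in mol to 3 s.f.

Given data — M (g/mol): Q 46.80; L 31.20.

11.5 mol

n(Q) = 253 / 46.80 = 5.406 mol
n(L) = 107 / 31.20 = 3.429 mol
n(Z) via (i) = (3/2)×5.406 = 8.109 mol
n(Z) via (ii) = (2/2)×3.429 = 3.429 mol
total n(Z) = 8.109 + 3.429 = 11.54 mol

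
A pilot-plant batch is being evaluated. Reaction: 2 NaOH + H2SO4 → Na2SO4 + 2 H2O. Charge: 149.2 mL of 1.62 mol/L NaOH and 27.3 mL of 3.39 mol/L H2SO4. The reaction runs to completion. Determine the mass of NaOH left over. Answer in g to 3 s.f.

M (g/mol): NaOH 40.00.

n(NaOH) = 1.62 × 149.2/1000 = 0.2417 mol
n(H2SO4) = 3.39 × 27.30/1000 = 0.09255 mol
n/ν → NaOH: 0.1209, H2SO4: 0.09255; H2SO4 is limiting.
NaOH consumed = (2/1) × 0.09255 = 0.1851 mol
NaOH remaining = 0.2417 − 0.1851 = 0.05660 mol
mass = 0.05660 × 40.00 = 2.264 g

2.26 g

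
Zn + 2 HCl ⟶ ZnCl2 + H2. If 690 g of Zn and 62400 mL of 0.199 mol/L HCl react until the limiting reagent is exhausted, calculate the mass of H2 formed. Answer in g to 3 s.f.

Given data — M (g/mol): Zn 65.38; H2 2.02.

n(Zn) = 690.0 / 65.38 = 10.55 mol
n(HCl) = 0.199 × 62400/1000 = 12.42 mol
n/ν for Zn = 10.55/1 = 10.55
n/ν for HCl = 12.42/2 = 6.210
Smallest n/ν is HCl → limiting reagent.
n(H2) = (1/2) × 12.42 = 6.210 mol
mass = 6.210 × 2.02 = 12.54 g

12.5 g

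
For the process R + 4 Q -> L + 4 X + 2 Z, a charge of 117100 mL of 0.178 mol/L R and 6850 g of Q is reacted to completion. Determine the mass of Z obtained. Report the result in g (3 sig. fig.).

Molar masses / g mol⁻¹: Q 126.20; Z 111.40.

3020 g

n(R) = 0.178 × 117100/1000 = 20.84 mol
n(Q) = 6850 / 126.20 = 54.28 mol
n/ν → R: 20.84, Q: 13.57; Q is limiting.
n(Z) = (2/4) × 54.28 = 27.14 mol
mass = 27.14 × 111.40 = 3023 g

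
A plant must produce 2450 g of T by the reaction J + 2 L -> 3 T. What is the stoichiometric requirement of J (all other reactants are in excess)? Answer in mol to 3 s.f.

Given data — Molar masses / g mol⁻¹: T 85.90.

9.51 mol

n(T) = 2450 / 85.90 = 28.52 mol
n(J) = (1/3) × 28.52 = 9.507 mol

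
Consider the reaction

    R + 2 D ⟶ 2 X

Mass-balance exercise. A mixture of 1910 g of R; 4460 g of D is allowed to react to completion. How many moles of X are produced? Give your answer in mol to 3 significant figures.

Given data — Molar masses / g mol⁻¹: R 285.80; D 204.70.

13.4 mol

n(R) = 1910 / 285.80 = 6.683 mol
n(D) = 4460 / 204.70 = 21.79 mol
n/ν → R: 6.683, D: 10.90; R is limiting.
n(X) = (2/1) × 6.683 = 13.37 mol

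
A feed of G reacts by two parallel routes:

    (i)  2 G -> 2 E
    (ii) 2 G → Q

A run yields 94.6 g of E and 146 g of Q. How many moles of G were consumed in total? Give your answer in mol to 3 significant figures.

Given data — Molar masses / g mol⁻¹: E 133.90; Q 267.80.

n(E) = 94.6 / 133.90 = 0.7065 mol
n(Q) = 146 / 267.80 = 0.5452 mol
n(G) via (i) = (2/2)×0.7065 = 0.7065 mol
n(G) via (ii) = (2/1)×0.5452 = 1.090 mol
total n(G) = 0.7065 + 1.090 = 1.797 mol

1.80 mol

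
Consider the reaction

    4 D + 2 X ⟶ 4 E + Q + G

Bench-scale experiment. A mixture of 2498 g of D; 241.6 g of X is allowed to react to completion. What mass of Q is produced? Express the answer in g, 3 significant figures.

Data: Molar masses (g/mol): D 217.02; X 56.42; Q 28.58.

61.2 g

n(D) = 2498 / 217.02 = 11.51 mol
n(X) = 241.6 / 56.42 = 4.282 mol
n/ν for D = 11.51/4 = 2.878
n/ν for X = 4.282/2 = 2.141
Smallest n/ν is X → limiting reagent.
n(Q) = (1/2) × 4.282 = 2.141 mol
mass = 2.141 × 28.58 = 61.19 g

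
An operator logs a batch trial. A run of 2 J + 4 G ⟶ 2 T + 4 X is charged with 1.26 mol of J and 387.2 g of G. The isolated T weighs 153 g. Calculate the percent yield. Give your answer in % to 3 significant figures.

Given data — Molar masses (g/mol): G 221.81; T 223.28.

78.5 %

n(J) = 1.260 mol
n(G) = 387.2 / 221.81 = 1.746 mol
n/ν → J: 0.6300, G: 0.4365; G is limiting.
theoretical n(T) = (2/4) × 1.746 = 0.8730 mol → 194.9 g
% yield = 153 / 194.9 × 100 = 78.50 %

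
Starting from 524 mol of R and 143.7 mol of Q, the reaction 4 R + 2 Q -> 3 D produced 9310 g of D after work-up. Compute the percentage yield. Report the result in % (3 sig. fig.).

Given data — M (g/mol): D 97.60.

44.3 %

n(R) = 524.0 mol
n(Q) = 143.7 mol
n/ν for R = 524.0/4 = 131.0
n/ν for Q = 143.7/2 = 71.85
Smallest n/ν is Q → limiting reagent.
theoretical n(D) = (3/2) × 143.7 = 215.6 mol → 21040 g
% yield = 9310 / 21040 × 100 = 44.25 %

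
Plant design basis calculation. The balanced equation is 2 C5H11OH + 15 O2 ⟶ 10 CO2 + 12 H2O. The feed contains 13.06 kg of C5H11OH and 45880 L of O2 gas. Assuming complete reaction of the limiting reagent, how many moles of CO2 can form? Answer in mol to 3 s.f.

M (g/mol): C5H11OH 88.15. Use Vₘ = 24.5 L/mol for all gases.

741 mol

n(C5H11OH) = 13.06×1000 / 88.15 = 148.2 mol
n(O2) = 45880 / 24.5 = 1873 mol
n/ν for C5H11OH = 148.2/2 = 74.10
n/ν for O2 = 1873/15 = 124.9
Smallest n/ν is C5H11OH → limiting reagent.
n(CO2) = (10/2) × 148.2 = 741.0 mol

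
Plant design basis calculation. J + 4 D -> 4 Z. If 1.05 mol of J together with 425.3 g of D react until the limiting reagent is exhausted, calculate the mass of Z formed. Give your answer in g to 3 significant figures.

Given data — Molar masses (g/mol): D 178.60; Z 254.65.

606 g

n(J) = 1.050 mol
n(D) = 425.3 / 178.60 = 2.381 mol
n/ν → J: 1.050, D: 0.5953; D is limiting.
n(Z) = (4/4) × 2.381 = 2.381 mol
mass = 2.381 × 254.65 = 606.3 g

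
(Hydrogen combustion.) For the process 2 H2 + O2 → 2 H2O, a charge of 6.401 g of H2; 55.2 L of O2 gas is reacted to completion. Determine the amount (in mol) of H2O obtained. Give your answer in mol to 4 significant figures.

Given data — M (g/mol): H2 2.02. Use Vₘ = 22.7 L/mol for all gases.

n(H2) = 6.401 / 2.02 = 3.169 mol
n(O2) = 55.20 / 22.7 = 2.432 mol
n/ν for H2 = 3.169/2 = 1.585
n/ν for O2 = 2.432/1 = 2.432
Smallest n/ν is H2 → limiting reagent.
n(H2O) = (2/2) × 3.169 = 3.169 mol

3.169 mol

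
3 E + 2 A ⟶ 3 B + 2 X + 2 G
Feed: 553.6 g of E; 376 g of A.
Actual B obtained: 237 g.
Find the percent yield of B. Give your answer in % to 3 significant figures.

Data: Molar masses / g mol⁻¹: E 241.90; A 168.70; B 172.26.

n(E) = 553.6 / 241.90 = 2.289 mol
n(A) = 376.0 / 168.70 = 2.229 mol
n/ν for E = 2.289/3 = 0.7630
n/ν for A = 2.229/2 = 1.115
Smallest n/ν is E → limiting reagent.
theoretical n(B) = (3/3) × 2.289 = 2.289 mol → 394.3 g
% yield = 237 / 394.3 × 100 = 60.11 %

60.1 %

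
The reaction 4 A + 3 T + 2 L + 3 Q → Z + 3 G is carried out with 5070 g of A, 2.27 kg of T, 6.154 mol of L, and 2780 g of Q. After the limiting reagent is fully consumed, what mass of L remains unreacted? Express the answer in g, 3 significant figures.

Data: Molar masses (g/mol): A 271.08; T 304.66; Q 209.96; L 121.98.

n(A) = 5070 / 271.08 = 18.70 mol
n(T) = 2.270×1000 / 304.66 = 7.451 mol
n(L) = 6.154 mol
n(Q) = 2780 / 209.96 = 13.24 mol
n/ν for A = 18.70/4 = 4.675
n/ν for T = 7.451/3 = 2.484
n/ν for L = 6.154/2 = 3.077
n/ν for Q = 13.24/3 = 4.413
Smallest n/ν is T → limiting reagent.
L consumed = (2/3) × 7.451 = 4.967 mol
L remaining = 6.154 − 4.967 = 1.187 mol
mass = 1.187 × 121.98 = 144.8 g

145 g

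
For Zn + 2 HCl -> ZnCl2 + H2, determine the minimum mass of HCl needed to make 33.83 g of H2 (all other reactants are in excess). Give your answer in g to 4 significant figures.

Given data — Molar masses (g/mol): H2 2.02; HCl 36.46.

n(H2) = 33.83 / 2.02 = 16.75 mol
n(HCl) = (2/1) × 16.75 = 33.50 mol
mass = 33.50 × 36.46 = 1221 g

1221 g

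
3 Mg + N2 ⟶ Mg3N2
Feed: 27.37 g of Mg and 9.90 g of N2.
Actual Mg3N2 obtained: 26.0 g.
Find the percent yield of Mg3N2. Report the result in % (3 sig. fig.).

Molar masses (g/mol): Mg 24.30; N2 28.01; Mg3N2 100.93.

n(Mg) = 27.37 / 24.30 = 1.126 mol
n(N2) = 9.900 / 28.01 = 0.3534 mol
n/ν for Mg = 1.126/3 = 0.3753
n/ν for N2 = 0.3534/1 = 0.3534
Smallest n/ν is N2 → limiting reagent.
theoretical n(Mg3N2) = (1/1) × 0.3534 = 0.3534 mol → 35.67 g
% yield = 26.0 / 35.67 × 100 = 72.89 %

72.9 %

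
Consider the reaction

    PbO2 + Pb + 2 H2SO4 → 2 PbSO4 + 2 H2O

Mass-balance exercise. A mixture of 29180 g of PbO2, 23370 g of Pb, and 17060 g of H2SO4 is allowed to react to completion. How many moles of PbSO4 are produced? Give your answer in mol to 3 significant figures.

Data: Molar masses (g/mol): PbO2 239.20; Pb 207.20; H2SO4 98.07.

174 mol

n(PbO2) = 29180 / 239.20 = 122.0 mol
n(Pb) = 23370 / 207.20 = 112.8 mol
n(H2SO4) = 17060 / 98.07 = 174.0 mol
n/ν for PbO2 = 122.0/1 = 122.0
n/ν for Pb = 112.8/1 = 112.8
n/ν for H2SO4 = 174.0/2 = 87.00
Smallest n/ν is H2SO4 → limiting reagent.
n(PbSO4) = (2/2) × 174.0 = 174.0 mol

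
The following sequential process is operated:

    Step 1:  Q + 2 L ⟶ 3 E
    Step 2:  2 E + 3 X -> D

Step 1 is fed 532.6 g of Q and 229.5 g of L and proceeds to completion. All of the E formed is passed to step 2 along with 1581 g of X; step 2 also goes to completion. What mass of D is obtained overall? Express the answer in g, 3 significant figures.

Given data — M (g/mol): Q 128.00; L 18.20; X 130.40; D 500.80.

2020 g

Step 1:
n(Q) = 532.6 / 128.00 = 4.161 mol
n(L) = 229.5 / 18.20 = 12.61 mol
n/ν for Q = 4.161/1 = 4.161
n/ν for L = 12.61/2 = 6.305
Smallest n/ν is Q → limiting reagent.
n(E) produced = (3/1) × 4.161 = 12.48 mol
Step 2:
n(E) available = 12.48 mol
n(X) = 1581 / 130.40 = 12.12 mol
n/ν for E = 12.48/2 = 6.240
n/ν for X = 12.12/3 = 4.040
Smallest n/ν is X → limiting reagent.
n(D) = (1/3) × 12.12 = 4.040 mol
mass = 4.040 × 500.80 = 2023 g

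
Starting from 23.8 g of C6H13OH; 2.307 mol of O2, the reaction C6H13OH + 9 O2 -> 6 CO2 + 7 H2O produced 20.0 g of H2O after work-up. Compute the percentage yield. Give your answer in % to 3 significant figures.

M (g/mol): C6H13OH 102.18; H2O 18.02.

n(C6H13OH) = 23.80 / 102.18 = 0.2329 mol
n(O2) = 2.307 mol
n/ν → C6H13OH: 0.2329, O2: 0.2563; C6H13OH is limiting.
theoretical n(H2O) = (7/1) × 0.2329 = 1.630 mol → 29.37 g
% yield = 20.0 / 29.37 × 100 = 68.10 %

68.1 %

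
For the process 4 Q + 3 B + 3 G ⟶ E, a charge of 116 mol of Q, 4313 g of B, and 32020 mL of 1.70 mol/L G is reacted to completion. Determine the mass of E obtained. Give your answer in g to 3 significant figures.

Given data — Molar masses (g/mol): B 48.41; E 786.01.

14300 g

n(Q) = 116.0 mol
n(B) = 4313 / 48.41 = 89.09 mol
n(G) = 1.70 × 32020/1000 = 54.43 mol
n/ν for Q = 116.0/4 = 29.00
n/ν for B = 89.09/3 = 29.70
n/ν for G = 54.43/3 = 18.14
Smallest n/ν is G → limiting reagent.
n(E) = (1/3) × 54.43 = 18.14 mol
mass = 18.14 × 786.01 = 14260 g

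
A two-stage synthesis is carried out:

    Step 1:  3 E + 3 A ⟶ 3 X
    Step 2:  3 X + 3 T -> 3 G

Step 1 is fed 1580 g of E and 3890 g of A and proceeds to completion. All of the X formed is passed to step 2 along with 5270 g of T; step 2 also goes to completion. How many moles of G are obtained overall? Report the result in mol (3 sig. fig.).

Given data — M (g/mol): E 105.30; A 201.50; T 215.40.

15.0 mol

Step 1:
n(E) = 1580 / 105.30 = 15.00 mol
n(A) = 3890 / 201.50 = 19.31 mol
n/ν for E = 15.00/3 = 5.000
n/ν for A = 19.31/3 = 6.437
Smallest n/ν is E → limiting reagent.
n(X) produced = (3/3) × 15.00 = 15.00 mol
Step 2:
n(X) available = 15.00 mol
n(T) = 5270 / 215.40 = 24.47 mol
n/ν for X = 15.00/3 = 5.000
n/ν for T = 24.47/3 = 8.157
Smallest n/ν is X → limiting reagent.
n(G) = (3/3) × 15.00 = 15.00 mol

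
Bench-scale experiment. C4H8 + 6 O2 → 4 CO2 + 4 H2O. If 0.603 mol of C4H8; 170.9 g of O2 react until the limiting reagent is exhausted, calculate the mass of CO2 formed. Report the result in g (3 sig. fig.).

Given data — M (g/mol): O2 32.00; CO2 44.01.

n(C4H8) = 0.6030 mol
n(O2) = 170.9 / 32.00 = 5.341 mol
n/ν → C4H8: 0.6030, O2: 0.8902; C4H8 is limiting.
n(CO2) = (4/1) × 0.6030 = 2.412 mol
mass = 2.412 × 44.01 = 106.2 g

106 g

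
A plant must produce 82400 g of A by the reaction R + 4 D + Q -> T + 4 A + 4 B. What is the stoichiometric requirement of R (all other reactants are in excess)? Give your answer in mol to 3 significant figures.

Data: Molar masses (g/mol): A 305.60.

67.4 mol

n(A) = 82400 / 305.60 = 269.6 mol
n(R) = (1/4) × 269.6 = 67.40 mol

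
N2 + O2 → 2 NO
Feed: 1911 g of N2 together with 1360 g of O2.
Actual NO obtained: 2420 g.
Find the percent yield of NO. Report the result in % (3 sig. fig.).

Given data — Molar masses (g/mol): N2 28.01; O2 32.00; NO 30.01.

n(N2) = 1911 / 28.01 = 68.23 mol
n(O2) = 1360 / 32.00 = 42.50 mol
n/ν for N2 = 68.23/1 = 68.23
n/ν for O2 = 42.50/1 = 42.50
Smallest n/ν is O2 → limiting reagent.
theoretical n(NO) = (2/1) × 42.50 = 85.00 mol → 2551 g
% yield = 2420 / 2551 × 100 = 94.86 %

94.9 %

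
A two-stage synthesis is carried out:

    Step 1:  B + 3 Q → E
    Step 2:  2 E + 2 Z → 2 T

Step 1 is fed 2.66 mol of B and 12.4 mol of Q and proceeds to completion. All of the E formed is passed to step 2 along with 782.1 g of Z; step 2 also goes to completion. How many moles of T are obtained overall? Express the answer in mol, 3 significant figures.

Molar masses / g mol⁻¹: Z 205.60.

Step 1:
n(B) = 2.660 mol
n(Q) = 12.40 mol
n/ν for B = 2.660/1 = 2.660
n/ν for Q = 12.40/3 = 4.133
Smallest n/ν is B → limiting reagent.
n(E) produced = (1/1) × 2.660 = 2.660 mol
Step 2:
n(E) available = 2.660 mol
n(Z) = 782.1 / 205.60 = 3.804 mol
n/ν for E = 2.660/2 = 1.330
n/ν for Z = 3.804/2 = 1.902
Smallest n/ν is E → limiting reagent.
n(T) = (2/2) × 2.660 = 2.660 mol

2.66 mol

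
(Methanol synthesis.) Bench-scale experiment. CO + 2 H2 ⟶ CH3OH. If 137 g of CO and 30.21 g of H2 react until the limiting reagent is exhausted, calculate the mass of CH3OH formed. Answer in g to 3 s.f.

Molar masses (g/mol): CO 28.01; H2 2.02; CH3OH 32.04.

157 g

n(CO) = 137.0 / 28.01 = 4.891 mol
n(H2) = 30.21 / 2.02 = 14.96 mol
n/ν → CO: 4.891, H2: 7.480; CO is limiting.
n(CH3OH) = (1/1) × 4.891 = 4.891 mol
mass = 4.891 × 32.04 = 156.7 g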